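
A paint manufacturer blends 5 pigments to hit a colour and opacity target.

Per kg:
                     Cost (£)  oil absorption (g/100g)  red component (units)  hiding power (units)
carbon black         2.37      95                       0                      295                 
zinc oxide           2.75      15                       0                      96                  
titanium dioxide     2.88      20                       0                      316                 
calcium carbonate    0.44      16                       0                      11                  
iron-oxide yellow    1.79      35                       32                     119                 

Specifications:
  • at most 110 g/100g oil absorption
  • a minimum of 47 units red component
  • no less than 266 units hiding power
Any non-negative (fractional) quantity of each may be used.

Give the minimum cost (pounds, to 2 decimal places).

Let x1 = kg of carbon black, x2 = kg of zinc oxide, x3 = kg of titanium dioxide, x4 = kg of calcium carbonate, x5 = kg of iron-oxide yellow.
min 2.37x1 + 2.75x2 + 2.88x3 + 0.44x4 + 1.79x5 with:
  95x1 + 15x2 + 20x3 + 16x4 + 35x5 ≤ 110   (oil absorption)
  32x5 ≥ 47   (red component)
  295x1 + 96x2 + 316x3 + 11x4 + 119x5 ≥ 266   (hiding power)
  x1, x2, x3, x4, x5 ≥ 0.
The optimal basis is {carbon black, iron-oxide yellow}; zinc oxide, titanium dioxide, calcium carbonate drop out. The red component and hiding power requirements are met with equality.
Optimal quantities: carbon black = 0.3092 kg, iron-oxide yellow = 1.469 kg.
Cost = 2.37·0.3092 + 1.79·1.469 = 3.3623.

£3.36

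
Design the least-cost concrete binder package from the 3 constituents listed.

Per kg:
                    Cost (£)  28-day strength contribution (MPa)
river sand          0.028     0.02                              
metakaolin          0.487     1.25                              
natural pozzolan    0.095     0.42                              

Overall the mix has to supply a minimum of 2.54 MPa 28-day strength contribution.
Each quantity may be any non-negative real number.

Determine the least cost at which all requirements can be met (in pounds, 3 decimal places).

£0.575

Let x1 = kg of river sand, x2 = kg of metakaolin, x3 = kg of natural pozzolan.
Minimise 0.028x1 + 0.487x2 + 0.095x3 s.t.:
  0.02x1 + 1.25x2 + 0.42x3 ≥ 2.54   (28-day strength contribution)
  x1, x2, x3 ≥ 0.
The optimal basis is {natural pozzolan}; river sand, metakaolin drop out. The 28-day strength contribution requirement is met with equality.
So natural pozzolan = 6.048 kg.
Cost = 0.095·6.048 = 0.57456.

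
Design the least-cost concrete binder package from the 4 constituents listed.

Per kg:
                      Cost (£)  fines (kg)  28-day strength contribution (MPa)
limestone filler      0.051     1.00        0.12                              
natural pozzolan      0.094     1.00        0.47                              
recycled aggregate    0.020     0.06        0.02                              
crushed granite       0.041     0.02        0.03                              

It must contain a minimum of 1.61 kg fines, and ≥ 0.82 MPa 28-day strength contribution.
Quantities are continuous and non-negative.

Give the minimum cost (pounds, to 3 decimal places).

£0.164

Let x1 = kg of limestone filler, x2 = kg of natural pozzolan, x3 = kg of recycled aggregate, x4 = kg of crushed granite.
Minimise 0.051x1 + 0.094x2 + 0.02x3 + 0.041x4 with:
  1x1 + 1x2 + 0.06x3 + 0.02x4 ≥ 1.61   (fines)
  0.12x1 + 0.47x2 + 0.02x3 + 0.03x4 ≥ 0.82   (28-day strength contribution)
  x1, x2, x3, x4 ≥ 0.
At the optimum only natural pozzolan is positive (limestone filler, recycled aggregate, crushed granite = 0). There the 28-day strength contribution constraint is tight.
So natural pozzolan = 1.745 kg.
Objective = 0.094·1.745 = 0.16403.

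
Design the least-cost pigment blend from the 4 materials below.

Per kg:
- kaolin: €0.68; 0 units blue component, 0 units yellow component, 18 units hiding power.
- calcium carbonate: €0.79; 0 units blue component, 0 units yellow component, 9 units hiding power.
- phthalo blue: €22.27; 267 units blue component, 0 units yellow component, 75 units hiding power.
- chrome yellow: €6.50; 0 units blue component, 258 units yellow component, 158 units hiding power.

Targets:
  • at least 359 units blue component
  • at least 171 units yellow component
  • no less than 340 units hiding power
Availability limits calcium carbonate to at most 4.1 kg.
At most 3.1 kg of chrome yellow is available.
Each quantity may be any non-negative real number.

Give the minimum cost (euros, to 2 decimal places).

€39.33

Let x1 = kg of kaolin, x2 = kg of calcium carbonate, x3 = kg of phthalo blue, x4 = kg of chrome yellow.
min 0.68x1 + 0.79x2 + 22.27x3 + 6.5x4 s.t.:
  267x3 ≥ 359   (blue component)
  258x4 ≥ 171   (yellow component)
  18x1 + 9x2 + 75x3 + 158x4 ≥ 340   (hiding power)
  x2 ≤ 4.1
  x4 ≤ 3.1
  x1, x2, x3, x4 ≥ 0.
The optimal basis is {kaolin, phthalo blue, chrome yellow}; calcium carbonate drops out. The blue component, yellow component, hiding power requirements are met with equality.
Optimal quantities: kaolin = 7.4687 kg, phthalo blue = 1.3446 kg, chrome yellow = 0.66279 kg.
Objective = 0.68·7.4687 + 22.27·1.3446 + 6.5·0.66279 = 39.3311.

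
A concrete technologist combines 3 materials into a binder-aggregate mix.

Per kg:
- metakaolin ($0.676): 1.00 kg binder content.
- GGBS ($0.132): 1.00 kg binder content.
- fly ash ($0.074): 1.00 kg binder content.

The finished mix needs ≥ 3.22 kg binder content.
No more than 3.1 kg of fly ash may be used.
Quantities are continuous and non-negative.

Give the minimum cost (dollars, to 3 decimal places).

$0.245

Treat it as an LP. Let x1 = kg of metakaolin, x2 = kg of GGBS, x3 = kg of fly ash.
Minimise 0.676x1 + 0.132x2 + 0.074x3 subject to:
  1x1 + 1x2 + 1x3 ≥ 3.22   (binder content)
  x3 ≤ 3.1
  x1, x2, x3 ≥ 0.
At the optimum only GGBS, fly ash are positive (metakaolin = 0). There the binder content and the fly ash cap constraints are tight.
Optimal quantities: GGBS = 0.12 kg, fly ash = 3.1 kg.
Hence cost = 0.132·0.12 + 0.074·3.1 = $0.24524.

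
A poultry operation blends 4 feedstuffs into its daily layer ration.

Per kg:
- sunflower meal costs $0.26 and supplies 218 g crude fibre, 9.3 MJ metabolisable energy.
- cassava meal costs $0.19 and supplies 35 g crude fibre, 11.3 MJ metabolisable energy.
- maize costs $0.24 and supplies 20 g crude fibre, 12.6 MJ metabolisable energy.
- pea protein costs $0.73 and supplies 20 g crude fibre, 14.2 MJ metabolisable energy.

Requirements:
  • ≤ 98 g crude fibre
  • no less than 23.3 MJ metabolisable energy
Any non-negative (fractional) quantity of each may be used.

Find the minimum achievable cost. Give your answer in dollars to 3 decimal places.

$0.392

Treat it as an LP. Let x1 = kg of sunflower meal, x2 = kg of cassava meal, x3 = kg of maize, x4 = kg of pea protein.
Minimise 0.26x1 + 0.19x2 + 0.24x3 + 0.73x4 subject to:
  218x1 + 35x2 + 20x3 + 20x4 ≤ 98   (crude fibre)
  9.3x1 + 11.3x2 + 12.6x3 + 14.2x4 ≥ 23.3   (metabolisable energy)
  x1, x2, x3, x4 ≥ 0.
At the optimum only cassava meal is positive (sunflower meal, maize, pea protein = 0). Binding constraint: metabolisable energy.
That vertex is x2 = 2.062.
Total cost: 0.19·2.062 = 0.39178.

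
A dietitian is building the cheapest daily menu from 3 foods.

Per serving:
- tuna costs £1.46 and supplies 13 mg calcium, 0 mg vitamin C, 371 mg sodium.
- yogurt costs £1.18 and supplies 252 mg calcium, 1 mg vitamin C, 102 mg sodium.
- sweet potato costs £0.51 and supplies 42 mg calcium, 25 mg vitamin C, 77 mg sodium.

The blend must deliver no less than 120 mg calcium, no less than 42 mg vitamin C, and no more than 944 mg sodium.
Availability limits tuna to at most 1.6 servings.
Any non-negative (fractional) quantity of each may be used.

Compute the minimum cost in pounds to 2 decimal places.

Let x1 = servings of tuna, x2 = servings of yogurt, x3 = servings of sweet potato.
min 1.46x1 + 1.18x2 + 0.51x3 subject to:
  13x1 + 252x2 + 42x3 ≥ 120   (calcium)
  1x2 + 25x3 ≥ 42   (vitamin C)
  371x1 + 102x2 + 77x3 ≤ 944   (sodium)
  x1 ≤ 1.6
  x1, x2, x3 ≥ 0.
The cheapest feasible vertex uses only yogurt, sweet potato; tuna is not used. The calcium and vitamin C requirements are met with equality.
So yogurt = 0.1975 servings, sweet potato = 1.672 servings.
Objective = 1.18·0.1975 + 0.51·1.672 = 1.0858.

£1.09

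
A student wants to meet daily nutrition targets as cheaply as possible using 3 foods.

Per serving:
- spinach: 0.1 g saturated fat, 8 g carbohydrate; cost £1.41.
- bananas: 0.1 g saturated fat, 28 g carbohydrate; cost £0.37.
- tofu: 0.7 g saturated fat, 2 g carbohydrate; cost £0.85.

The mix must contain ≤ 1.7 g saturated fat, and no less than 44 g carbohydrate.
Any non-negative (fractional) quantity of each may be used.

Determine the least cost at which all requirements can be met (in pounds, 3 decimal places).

Set it up as a linear program. Let x1 = servings of spinach, x2 = servings of bananas, x3 = servings of tofu.
Minimize 1.41x1 + 0.37x2 + 0.85x3 subject to:
  0.1x1 + 0.1x2 + 0.7x3 ≤ 1.7   (saturated fat)
  8x1 + 28x2 + 2x3 ≥ 44   (carbohydrate)
  x1, x2, x3 ≥ 0.
The minimum-cost mix takes nothing from spinach, tofu — only bananas. Binding constraint: carbohydrate.
Optimal quantities: bananas = 1.571 servings.
Objective = 0.37·1.571 = 0.58127.

£0.581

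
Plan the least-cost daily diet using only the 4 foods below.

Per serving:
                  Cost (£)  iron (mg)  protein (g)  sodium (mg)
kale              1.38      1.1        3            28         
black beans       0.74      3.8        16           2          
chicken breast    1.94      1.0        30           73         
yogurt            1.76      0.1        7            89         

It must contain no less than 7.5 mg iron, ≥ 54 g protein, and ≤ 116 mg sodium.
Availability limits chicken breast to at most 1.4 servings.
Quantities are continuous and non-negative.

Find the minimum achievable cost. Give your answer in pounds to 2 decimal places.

£2.50

Let x1 = servings of kale, x2 = servings of black beans, x3 = servings of chicken breast, x4 = servings of yogurt.
Minimise 1.38x1 + 0.74x2 + 1.94x3 + 1.76x4 s.t.:
  1.1x1 + 3.8x2 + 1x3 + 0.1x4 ≥ 7.5   (iron)
  3x1 + 16x2 + 30x3 + 7x4 ≥ 54   (protein)
  28x1 + 2x2 + 73x3 + 89x4 ≤ 116   (sodium)
  x3 ≤ 1.4
  x1, x2, x3, x4 ≥ 0.
The minimum-cost mix takes nothing from kale, chicken breast, yogurt — only black beans. Binding constraint: protein.
Optimal quantities: black beans = 3.375 servings.
Hence cost = 0.74·3.375 = £2.4975.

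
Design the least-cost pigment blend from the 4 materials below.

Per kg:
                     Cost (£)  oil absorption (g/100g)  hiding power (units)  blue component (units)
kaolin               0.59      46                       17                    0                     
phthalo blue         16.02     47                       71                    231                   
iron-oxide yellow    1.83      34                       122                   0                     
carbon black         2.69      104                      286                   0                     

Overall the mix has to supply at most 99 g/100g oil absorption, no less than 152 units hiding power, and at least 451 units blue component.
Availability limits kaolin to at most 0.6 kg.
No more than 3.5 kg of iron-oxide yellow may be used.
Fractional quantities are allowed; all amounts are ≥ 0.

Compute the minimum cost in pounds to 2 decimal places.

Let x1 = kg of kaolin, x2 = kg of phthalo blue, x3 = kg of iron-oxide yellow, x4 = kg of carbon black.
Minimize 0.59x1 + 16.02x2 + 1.83x3 + 2.69x4 subject to:
  46x1 + 47x2 + 34x3 + 104x4 ≤ 99   (oil absorption)
  17x1 + 71x2 + 122x3 + 286x4 ≥ 152   (hiding power)
  231x2 ≥ 451   (blue component)
  x1 ≤ 0.6
  x3 ≤ 3.5
  x1, x2, x3, x4 ≥ 0.
The minimum-cost mix takes nothing from kaolin, iron-oxide yellow — only phthalo blue, carbon black. There the hiding power and blue component constraints are tight.
Solving gives x2 = 1.952, x4 = 0.04679.
Total cost: 16.02·1.952 + 2.69·0.04679 = 31.3969.

£31.40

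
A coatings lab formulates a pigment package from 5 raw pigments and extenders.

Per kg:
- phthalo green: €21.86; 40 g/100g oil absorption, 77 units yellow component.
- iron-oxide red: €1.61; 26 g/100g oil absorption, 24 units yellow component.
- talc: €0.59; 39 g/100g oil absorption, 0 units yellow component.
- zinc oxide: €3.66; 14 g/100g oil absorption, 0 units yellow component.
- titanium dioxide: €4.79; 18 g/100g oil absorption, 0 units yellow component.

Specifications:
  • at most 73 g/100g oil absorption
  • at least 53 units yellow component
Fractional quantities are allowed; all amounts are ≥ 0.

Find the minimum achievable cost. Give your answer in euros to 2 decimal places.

Let x1 = kg of phthalo green, x2 = kg of iron-oxide red, x3 = kg of talc, x4 = kg of zinc oxide, x5 = kg of titanium dioxide.
min 21.86x1 + 1.61x2 + 0.59x3 + 3.66x4 + 4.79x5 s.t.:
  40x1 + 26x2 + 39x3 + 14x4 + 18x5 ≤ 73   (oil absorption)
  77x1 + 24x2 ≥ 53   (yellow component)
  x1, x2, x3, x4, x5 ≥ 0.
The cheapest feasible vertex uses only iron-oxide red; phthalo green, talc, zinc oxide, titanium dioxide are not used. There the yellow component constraint is tight.
That vertex is x2 = 2.2083.
Total cost: 1.61·2.2083 = 3.5554.

€3.56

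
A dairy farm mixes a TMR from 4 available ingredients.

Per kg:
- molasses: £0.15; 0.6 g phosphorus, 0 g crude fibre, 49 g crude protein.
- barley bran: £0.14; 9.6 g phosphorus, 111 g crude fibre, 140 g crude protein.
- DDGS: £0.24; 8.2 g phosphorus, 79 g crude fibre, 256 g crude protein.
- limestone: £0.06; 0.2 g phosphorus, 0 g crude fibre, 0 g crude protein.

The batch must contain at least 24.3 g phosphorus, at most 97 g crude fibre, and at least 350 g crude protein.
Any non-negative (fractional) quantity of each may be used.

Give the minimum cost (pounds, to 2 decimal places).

£3.85

Treat it as an LP. Let x1 = kg of molasses, x2 = kg of barley bran, x3 = kg of DDGS, x4 = kg of limestone.
min 0.15x1 + 0.14x2 + 0.24x3 + 0.06x4 subject to:
  0.6x1 + 9.6x2 + 8.2x3 + 0.2x4 ≥ 24.3   (phosphorus)
  111x2 + 79x3 ≤ 97   (crude fibre)
  49x1 + 140x2 + 256x3 ≥ 350   (crude protein)
  x1, x2, x3, x4 ≥ 0.
The minimum-cost mix takes nothing from barley bran, limestone — only molasses, DDGS. Binding constraints: phosphorus and crude fibre.
So molasses = 23.72 kg, DDGS = 1.228 kg.
Hence cost = 0.15·23.72 + 0.24·1.228 = £3.8527.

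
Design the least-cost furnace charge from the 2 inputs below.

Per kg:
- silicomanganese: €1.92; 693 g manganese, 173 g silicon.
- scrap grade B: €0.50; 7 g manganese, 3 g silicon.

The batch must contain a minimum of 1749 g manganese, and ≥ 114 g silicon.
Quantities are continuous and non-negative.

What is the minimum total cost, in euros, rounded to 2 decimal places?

Let x1 = kg of silicomanganese, x2 = kg of scrap grade B.
Minimise 1.92x1 + 0.5x2 s.t.:
  693x1 + 7x2 ≥ 1749   (manganese)
  173x1 + 3x2 ≥ 114   (silicon)
  x1, x2 ≥ 0.
The minimum-cost mix takes nothing from scrap grade B — only silicomanganese. Binding constraint: manganese.
Solving gives x1 = 2.524.
Cost = 1.92·2.524 = 4.8461.

€4.85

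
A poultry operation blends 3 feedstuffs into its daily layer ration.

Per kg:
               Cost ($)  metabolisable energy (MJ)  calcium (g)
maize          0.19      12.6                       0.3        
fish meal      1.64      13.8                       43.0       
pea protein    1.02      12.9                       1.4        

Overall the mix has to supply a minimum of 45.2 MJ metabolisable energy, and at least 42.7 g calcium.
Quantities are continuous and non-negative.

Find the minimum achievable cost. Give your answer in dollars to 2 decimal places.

Let x1 = kg of maize, x2 = kg of fish meal, x3 = kg of pea protein.
Minimize 0.19x1 + 1.64x2 + 1.02x3 s.t.:
  12.6x1 + 13.8x2 + 12.9x3 ≥ 45.2   (metabolisable energy)
  0.3x1 + 43x2 + 1.4x3 ≥ 42.7   (calcium)
  x1, x2, x3 ≥ 0.
The minimum-cost mix takes nothing from pea protein — only maize, fish meal. There the metabolisable energy and calcium constraints are tight.
Optimal quantities: maize = 2.519 kg, fish meal = 0.9754 kg.
Objective = 0.19·2.519 + 1.64·0.9754 = 2.0783.

$2.08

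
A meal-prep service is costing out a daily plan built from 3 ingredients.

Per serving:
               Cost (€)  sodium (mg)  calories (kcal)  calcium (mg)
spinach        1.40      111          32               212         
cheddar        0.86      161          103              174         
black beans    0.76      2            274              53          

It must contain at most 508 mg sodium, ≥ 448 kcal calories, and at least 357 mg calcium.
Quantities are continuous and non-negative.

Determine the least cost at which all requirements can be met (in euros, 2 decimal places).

Let x1 = servings of spinach, x2 = servings of cheddar, x3 = servings of black beans.
min 1.4x1 + 0.86x2 + 0.76x3 with:
  111x1 + 161x2 + 2x3 ≤ 508   (sodium)
  32x1 + 103x2 + 274x3 ≥ 448   (calories)
  212x1 + 174x2 + 53x3 ≥ 357   (calcium)
  x1, x2, x3 ≥ 0.
The cheapest feasible vertex uses only cheddar, black beans; spinach is not used. Binding constraints: calories and calcium.
Solving gives x2 = 1.755, x3 = 0.9755.
Cost = 0.86·1.755 + 0.76·0.9755 = 2.2507.

€2.25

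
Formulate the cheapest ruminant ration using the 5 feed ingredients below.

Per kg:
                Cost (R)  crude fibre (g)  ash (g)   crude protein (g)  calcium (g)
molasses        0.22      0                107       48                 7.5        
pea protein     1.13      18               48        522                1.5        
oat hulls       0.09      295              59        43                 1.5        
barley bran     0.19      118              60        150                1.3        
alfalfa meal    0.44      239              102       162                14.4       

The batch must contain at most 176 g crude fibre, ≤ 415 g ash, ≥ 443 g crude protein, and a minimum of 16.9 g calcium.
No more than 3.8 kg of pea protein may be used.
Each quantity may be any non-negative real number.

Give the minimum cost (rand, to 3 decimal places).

This is a linear program. Let x1 = kg of molasses, x2 = kg of pea protein, x3 = kg of oat hulls, x4 = kg of barley bran, x5 = kg of alfalfa meal.
Minimise 0.22x1 + 1.13x2 + 0.09x3 + 0.19x4 + 0.44x5 s.t.:
  18x2 + 295x3 + 118x4 + 239x5 ≤ 176   (crude fibre)
  107x1 + 48x2 + 59x3 + 60x4 + 102x5 ≤ 415   (ash)
  48x1 + 522x2 + 43x3 + 150x4 + 162x5 ≥ 443   (crude protein)
  7.5x1 + 1.5x2 + 1.5x3 + 1.3x4 + 14.4x5 ≥ 16.9   (calcium)
  x2 ≤ 3.8
  x1, x2, x3, x4, x5 ≥ 0.
At the optimum only molasses, pea protein, barley bran are positive (oat hulls, alfalfa meal = 0). There the crude fibre, crude protein, calcium constraints are tight.
Solving gives x1 = 1.951, x2 = 0.2517, x4 = 1.453.
Hence cost = 0.22·1.951 + 1.13·0.2517 + 0.19·1.453 = R0.98971.

R0.990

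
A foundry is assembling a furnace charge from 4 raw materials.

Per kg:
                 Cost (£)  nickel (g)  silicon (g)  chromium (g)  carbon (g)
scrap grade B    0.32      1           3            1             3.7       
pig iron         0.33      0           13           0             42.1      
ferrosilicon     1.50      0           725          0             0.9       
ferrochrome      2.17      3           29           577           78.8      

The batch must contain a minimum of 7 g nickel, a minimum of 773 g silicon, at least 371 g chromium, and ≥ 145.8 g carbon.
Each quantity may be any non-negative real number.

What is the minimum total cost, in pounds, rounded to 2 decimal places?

Let x1 = kg of scrap grade B, x2 = kg of pig iron, x3 = kg of ferrosilicon, x4 = kg of ferrochrome.
Minimise 0.32x1 + 0.33x2 + 1.5x3 + 2.17x4 subject to:
  1x1 + 3x4 ≥ 7   (nickel)
  3x1 + 13x2 + 725x3 + 29x4 ≥ 773   (silicon)
  1x1 + 577x4 ≥ 371   (chromium)
  3.7x1 + 42.1x2 + 0.9x3 + 78.8x4 ≥ 145.8   (carbon)
  x1, x2, x3, x4 ≥ 0.
All 4 inputs are positive at the optimum. There the nickel, silicon, chromium, carbon constraints are tight.
Solving gives x1 = 5.098, x2 = 1.807, x3 = 0.9873, x4 = 0.6341.
Total cost: 0.32·5.098 + 0.33·1.807 + 1.5·0.9873 + 2.17·0.6341 = 5.0846.

£5.08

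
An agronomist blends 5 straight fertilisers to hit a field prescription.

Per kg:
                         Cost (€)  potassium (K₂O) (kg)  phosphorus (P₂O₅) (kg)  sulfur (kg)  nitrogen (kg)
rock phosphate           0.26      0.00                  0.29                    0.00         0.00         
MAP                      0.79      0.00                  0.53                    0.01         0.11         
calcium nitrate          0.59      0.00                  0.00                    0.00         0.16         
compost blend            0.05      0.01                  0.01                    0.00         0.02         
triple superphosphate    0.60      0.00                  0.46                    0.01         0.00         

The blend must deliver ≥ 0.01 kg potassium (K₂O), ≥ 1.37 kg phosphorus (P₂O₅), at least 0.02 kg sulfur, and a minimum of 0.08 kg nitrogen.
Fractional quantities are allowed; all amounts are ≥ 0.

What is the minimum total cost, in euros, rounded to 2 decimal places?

Let x1 = kg of rock phosphate, x2 = kg of MAP, x3 = kg of calcium nitrate, x4 = kg of compost blend, x5 = kg of triple superphosphate.
Minimise 0.26x1 + 0.79x2 + 0.59x3 + 0.05x4 + 0.6x5 with:
  0.01x4 ≥ 0.01   (potassium (K₂O))
  0.29x1 + 0.53x2 + 0.01x4 + 0.46x5 ≥ 1.37   (phosphorus (P₂O₅))
  0.01x2 + 0.01x5 ≥ 0.02   (sulfur)
  0.11x2 + 0.16x3 + 0.02x4 ≥ 0.08   (nitrogen)
  x1, x2, x3, x4, x5 ≥ 0.
The cheapest feasible vertex uses only rock phosphate, MAP, compost blend, triple superphosphate; calcium nitrate is not used. The potassium (K₂O), phosphorus (P₂O₅), sulfur, nitrogen requirements are met with equality.
Solving gives x1 = 1.386, x2 = 0.5455, x4 = 1, x5 = 1.455.
Objective = 0.26·1.386 + 0.79·0.5455 + 0.05·1 + 0.6·1.455 = 1.7143.

€1.71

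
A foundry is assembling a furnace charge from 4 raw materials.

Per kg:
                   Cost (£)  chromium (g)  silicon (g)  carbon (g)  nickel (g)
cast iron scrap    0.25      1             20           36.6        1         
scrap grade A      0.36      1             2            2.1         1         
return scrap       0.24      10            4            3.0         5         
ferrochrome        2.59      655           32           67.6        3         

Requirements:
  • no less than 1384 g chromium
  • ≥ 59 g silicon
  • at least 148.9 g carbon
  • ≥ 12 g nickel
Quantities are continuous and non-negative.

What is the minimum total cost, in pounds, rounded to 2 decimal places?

Let x1 = kg of cast iron scrap, x2 = kg of scrap grade A, x3 = kg of return scrap, x4 = kg of ferrochrome.
Minimise 0.25x1 + 0.36x2 + 0.24x3 + 2.59x4 subject to:
  1x1 + 1x2 + 10x3 + 655x4 ≥ 1384   (chromium)
  20x1 + 2x2 + 4x3 + 32x4 ≥ 59   (silicon)
  36.6x1 + 2.1x2 + 3x3 + 67.6x4 ≥ 148.9   (carbon)
  1x1 + 1x2 + 5x3 + 3x4 ≥ 12   (nickel)
  x1, x2, x3, x4 ≥ 0.
The optimal basis is {cast iron scrap, return scrap, ferrochrome}; scrap grade A drops out. The chromium, carbon, nickel requirements are met with equality.
Optimal quantities: cast iron scrap = 0.1056 kg, return scrap = 1.121 kg, ferrochrome = 2.096 kg.
Objective = 0.25·0.1056 + 0.24·1.121 + 2.59·2.096 = 5.7241.

£5.72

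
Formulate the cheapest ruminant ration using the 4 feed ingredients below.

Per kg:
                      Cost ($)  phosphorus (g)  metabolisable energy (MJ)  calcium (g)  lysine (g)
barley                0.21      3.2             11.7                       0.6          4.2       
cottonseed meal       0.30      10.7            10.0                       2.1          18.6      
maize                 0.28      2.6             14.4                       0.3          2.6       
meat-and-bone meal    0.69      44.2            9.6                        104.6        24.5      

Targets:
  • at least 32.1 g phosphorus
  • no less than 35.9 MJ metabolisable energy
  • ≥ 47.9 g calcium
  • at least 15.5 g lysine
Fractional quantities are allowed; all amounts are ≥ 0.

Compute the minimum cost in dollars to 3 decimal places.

Let x1 = kg of barley, x2 = kg of cottonseed meal, x3 = kg of maize, x4 = kg of meat-and-bone meal.
Minimize 0.21x1 + 0.3x2 + 0.28x3 + 0.69x4 s.t.:
  3.2x1 + 10.7x2 + 2.6x3 + 44.2x4 ≥ 32.1   (phosphorus)
  11.7x1 + 10x2 + 14.4x3 + 9.6x4 ≥ 35.9   (metabolisable energy)
  0.6x1 + 2.1x2 + 0.3x3 + 104.6x4 ≥ 47.9   (calcium)
  4.2x1 + 18.6x2 + 2.6x3 + 24.5x4 ≥ 15.5   (lysine)
  x1, x2, x3, x4 ≥ 0.
At the optimum only barley, meat-and-bone meal are positive (cottonseed meal, maize = 0). Binding constraints: phosphorus and metabolisable energy.
Solving gives x1 = 2.629, x4 = 0.5359.
Total cost: 0.21·2.629 + 0.69·0.5359 = 0.92186.

$0.922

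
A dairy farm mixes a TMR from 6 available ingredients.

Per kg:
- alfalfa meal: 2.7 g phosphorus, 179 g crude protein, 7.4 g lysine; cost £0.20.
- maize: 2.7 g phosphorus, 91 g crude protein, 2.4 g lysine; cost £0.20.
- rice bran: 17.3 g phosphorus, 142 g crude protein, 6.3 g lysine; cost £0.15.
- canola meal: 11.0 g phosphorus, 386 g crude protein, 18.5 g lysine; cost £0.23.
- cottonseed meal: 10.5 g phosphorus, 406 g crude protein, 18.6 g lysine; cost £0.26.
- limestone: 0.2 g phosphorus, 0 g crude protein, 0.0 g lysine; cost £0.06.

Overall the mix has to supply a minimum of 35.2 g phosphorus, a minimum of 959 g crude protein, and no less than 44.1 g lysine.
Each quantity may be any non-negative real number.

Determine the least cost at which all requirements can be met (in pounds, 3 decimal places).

Set it up as a linear program. Let x1 = kg of alfalfa meal, x2 = kg of maize, x3 = kg of rice bran, x4 = kg of canola meal, x5 = kg of cottonseed meal, x6 = kg of limestone.
Minimize 0.2x1 + 0.2x2 + 0.15x3 + 0.23x4 + 0.26x5 + 0.06x6 with:
  2.7x1 + 2.7x2 + 17.3x3 + 11x4 + 10.5x5 + 0.2x6 ≥ 35.2   (phosphorus)
  179x1 + 91x2 + 142x3 + 386x4 + 406x5 ≥ 959   (crude protein)
  7.4x1 + 2.4x2 + 6.3x3 + 18.5x4 + 18.6x5 ≥ 44.1   (lysine)
  x1, x2, x3, x4, x5, x6 ≥ 0.
The optimal basis is {rice bran, canola meal}; alfalfa meal, maize, cottonseed meal, limestone drop out. There the phosphorus and crude protein constraints are tight.
Solving gives x3 = 0.5939, x4 = 2.266.
Total cost: 0.15·0.5939 + 0.23·2.266 = 0.61027.

£0.610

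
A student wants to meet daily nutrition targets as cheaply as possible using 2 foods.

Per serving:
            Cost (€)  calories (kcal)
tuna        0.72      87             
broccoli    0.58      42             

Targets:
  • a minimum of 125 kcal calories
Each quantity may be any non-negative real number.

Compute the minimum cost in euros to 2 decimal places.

Let x1 = servings of tuna, x2 = servings of broccoli.
min 0.72x1 + 0.58x2 subject to:
  87x1 + 42x2 ≥ 125   (calories)
  x1, x2 ≥ 0.
The minimum-cost mix takes nothing from broccoli — only tuna. Binding constraint: calories.
Solving gives x1 = 1.437.
Objective = 0.72·1.437 = 1.0346.

€1.03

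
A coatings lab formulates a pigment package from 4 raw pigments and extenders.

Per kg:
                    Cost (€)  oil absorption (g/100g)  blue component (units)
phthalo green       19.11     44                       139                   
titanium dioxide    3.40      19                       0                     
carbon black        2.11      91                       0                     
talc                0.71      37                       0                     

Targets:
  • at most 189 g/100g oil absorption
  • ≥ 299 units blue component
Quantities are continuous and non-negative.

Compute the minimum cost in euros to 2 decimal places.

€41.11

This is a linear program. Let x1 = kg of phthalo green, x2 = kg of titanium dioxide, x3 = kg of carbon black, x4 = kg of talc.
min 19.11x1 + 3.4x2 + 2.11x3 + 0.71x4 subject to:
  44x1 + 19x2 + 91x3 + 37x4 ≤ 189   (oil absorption)
  139x1 ≥ 299   (blue component)
  x1, x2, x3, x4 ≥ 0.
The optimal basis is {phthalo green}; titanium dioxide, carbon black, talc drop out. There the blue component constraint is tight.
So phthalo green = 2.151 kg.
Hence cost = 19.11·2.151 = €41.1056.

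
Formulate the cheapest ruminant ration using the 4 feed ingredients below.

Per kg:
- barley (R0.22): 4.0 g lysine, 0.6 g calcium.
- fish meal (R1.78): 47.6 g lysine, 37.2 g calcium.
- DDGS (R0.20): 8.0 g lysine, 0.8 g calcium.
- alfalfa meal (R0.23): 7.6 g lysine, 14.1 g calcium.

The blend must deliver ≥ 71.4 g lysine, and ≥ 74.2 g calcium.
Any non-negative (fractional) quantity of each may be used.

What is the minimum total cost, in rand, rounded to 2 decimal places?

Treat it as an LP. Let x1 = kg of barley, x2 = kg of fish meal, x3 = kg of DDGS, x4 = kg of alfalfa meal.
min 0.22x1 + 1.78x2 + 0.2x3 + 0.23x4 subject to:
  4x1 + 47.6x2 + 8x3 + 7.6x4 ≥ 71.4   (lysine)
  0.6x1 + 37.2x2 + 0.8x3 + 14.1x4 ≥ 74.2   (calcium)
  x1, x2, x3, x4 ≥ 0.
The minimum-cost mix takes nothing from barley, fish meal — only DDGS, alfalfa meal. The lysine and calcium requirements are met with equality.
Optimal quantities: DDGS = 4.149 kg, alfalfa meal = 5.027 kg.
Cost = 0.2·4.149 + 0.23·5.027 = 1.9860.

R1.99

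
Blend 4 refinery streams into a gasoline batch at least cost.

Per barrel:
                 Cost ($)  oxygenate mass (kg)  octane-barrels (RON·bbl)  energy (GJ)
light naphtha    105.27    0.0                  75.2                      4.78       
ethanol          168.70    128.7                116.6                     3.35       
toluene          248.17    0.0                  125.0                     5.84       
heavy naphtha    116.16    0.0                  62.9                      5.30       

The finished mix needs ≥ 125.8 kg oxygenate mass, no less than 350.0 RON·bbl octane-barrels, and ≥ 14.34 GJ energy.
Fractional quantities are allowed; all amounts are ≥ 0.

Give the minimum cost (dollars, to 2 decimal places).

Set it up as a linear program. Let x1 = barrels of light naphtha, x2 = barrels of ethanol, x3 = barrels of toluene, x4 = barrels of heavy naphtha.
min 105.27x1 + 168.7x2 + 248.17x3 + 116.16x4 subject to:
  128.7x2 ≥ 125.8   (oxygenate mass)
  75.2x1 + 116.6x2 + 125x3 + 62.9x4 ≥ 350   (octane-barrels)
  4.78x1 + 3.35x2 + 5.84x3 + 5.3x4 ≥ 14.34   (energy)
  x1, x2, x3, x4 ≥ 0.
The cheapest feasible vertex uses only light naphtha, ethanol; toluene, heavy naphtha are not used. Binding constraints: oxygenate mass and octane-barrels.
That vertex is x1 = 3.1387, x2 = 0.97747.
Hence cost = 105.27·3.1387 + 168.7·0.97747 = $495.3101.

$495.31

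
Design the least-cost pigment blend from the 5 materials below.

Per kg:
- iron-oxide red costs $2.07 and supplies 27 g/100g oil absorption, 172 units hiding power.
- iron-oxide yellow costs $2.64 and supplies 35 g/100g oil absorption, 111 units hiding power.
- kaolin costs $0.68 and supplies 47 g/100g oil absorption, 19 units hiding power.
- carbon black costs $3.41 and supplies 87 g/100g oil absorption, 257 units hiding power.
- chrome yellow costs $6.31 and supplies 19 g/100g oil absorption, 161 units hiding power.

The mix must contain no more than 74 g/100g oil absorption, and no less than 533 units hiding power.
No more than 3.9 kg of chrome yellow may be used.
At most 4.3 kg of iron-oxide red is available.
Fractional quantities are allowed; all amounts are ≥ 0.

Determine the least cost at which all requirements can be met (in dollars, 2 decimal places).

$13.15

Treat it as an LP. Let x1 = kg of iron-oxide red, x2 = kg of iron-oxide yellow, x3 = kg of kaolin, x4 = kg of carbon black, x5 = kg of chrome yellow.
min 2.07x1 + 2.64x2 + 0.68x3 + 3.41x4 + 6.31x5 subject to:
  27x1 + 35x2 + 47x3 + 87x4 + 19x5 ≤ 74   (oil absorption)
  172x1 + 111x2 + 19x3 + 257x4 + 161x5 ≥ 533   (hiding power)
  x5 ≤ 3.9
  x1 ≤ 4.3
  x1, x2, x3, x4, x5 ≥ 0.
The cheapest feasible vertex uses only iron-oxide red, chrome yellow; iron-oxide yellow, kaolin, carbon black are not used. The oil absorption and hiding power requirements are met with equality.
Optimal quantities: iron-oxide red = 1.656 kg, chrome yellow = 1.541 kg.
Objective = 2.07·1.656 + 6.31·1.541 = 13.1516.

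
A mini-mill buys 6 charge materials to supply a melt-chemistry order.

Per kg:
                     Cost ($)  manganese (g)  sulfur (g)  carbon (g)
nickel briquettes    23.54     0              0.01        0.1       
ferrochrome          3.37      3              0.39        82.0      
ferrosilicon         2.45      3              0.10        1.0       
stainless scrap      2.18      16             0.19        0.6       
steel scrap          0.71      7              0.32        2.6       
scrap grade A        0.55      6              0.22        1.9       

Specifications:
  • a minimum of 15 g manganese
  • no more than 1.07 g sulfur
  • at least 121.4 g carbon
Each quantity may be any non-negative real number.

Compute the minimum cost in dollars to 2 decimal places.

Set it up as a linear program. Let x1 = kg of nickel briquettes, x2 = kg of ferrochrome, x3 = kg of ferrosilicon, x4 = kg of stainless scrap, x5 = kg of steel scrap, x6 = kg of scrap grade A.
Minimize 23.54x1 + 3.37x2 + 2.45x3 + 2.18x4 + 0.71x5 + 0.55x6 subject to:
  3x2 + 3x3 + 16x4 + 7x5 + 6x6 ≥ 15   (manganese)
  0.01x1 + 0.39x2 + 0.1x3 + 0.19x4 + 0.32x5 + 0.22x6 ≤ 1.07   (sulfur)
  0.1x1 + 82x2 + 1x3 + 0.6x4 + 2.6x5 + 1.9x6 ≥ 121.4   (carbon)
  x1, x2, x3, x4, x5, x6 ≥ 0.
The optimal basis is {ferrochrome, scrap grade A}; nickel briquettes, ferrosilicon, stainless scrap, steel scrap drop out. The manganese and carbon requirements are met with equality.
That vertex is x2 = 1.439, x6 = 1.78.
Objective = 3.37·1.439 + 0.55·1.78 = 5.8284.

$5.83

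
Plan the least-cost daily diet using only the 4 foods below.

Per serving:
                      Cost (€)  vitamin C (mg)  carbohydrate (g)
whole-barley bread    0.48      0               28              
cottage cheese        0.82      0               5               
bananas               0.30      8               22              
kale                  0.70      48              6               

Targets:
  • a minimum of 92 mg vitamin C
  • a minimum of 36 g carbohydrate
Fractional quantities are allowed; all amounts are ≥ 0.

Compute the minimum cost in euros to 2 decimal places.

€1.56

Let x1 = servings of whole-barley bread, x2 = servings of cottage cheese, x3 = servings of bananas, x4 = servings of kale.
Minimise 0.48x1 + 0.82x2 + 0.3x3 + 0.7x4 subject to:
  8x3 + 48x4 ≥ 92   (vitamin C)
  28x1 + 5x2 + 22x3 + 6x4 ≥ 36   (carbohydrate)
  x1, x2, x3, x4 ≥ 0.
The cheapest feasible vertex uses only bananas, kale; whole-barley bread, cottage cheese are not used. The vitamin C and carbohydrate requirements are met with equality.
So bananas = 1.167 servings, kale = 1.722 servings.
Total cost: 0.3·1.167 + 0.7·1.722 = 1.5555.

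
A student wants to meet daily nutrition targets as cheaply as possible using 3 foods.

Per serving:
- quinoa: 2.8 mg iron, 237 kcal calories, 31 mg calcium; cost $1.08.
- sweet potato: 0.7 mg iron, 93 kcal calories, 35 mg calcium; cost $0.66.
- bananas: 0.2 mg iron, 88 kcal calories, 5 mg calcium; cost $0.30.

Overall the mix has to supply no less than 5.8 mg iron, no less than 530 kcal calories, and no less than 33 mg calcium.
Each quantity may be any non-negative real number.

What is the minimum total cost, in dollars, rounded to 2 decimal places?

$2.36

Let x1 = servings of quinoa, x2 = servings of sweet potato, x3 = servings of bananas.
Minimise 1.08x1 + 0.66x2 + 0.3x3 subject to:
  2.8x1 + 0.7x2 + 0.2x3 ≥ 5.8   (iron)
  237x1 + 93x2 + 88x3 ≥ 530   (calories)
  31x1 + 35x2 + 5x3 ≥ 33   (calcium)
  x1, x2, x3 ≥ 0.
At the optimum only quinoa, bananas are positive (sweet potato = 0). Binding constraints: iron and calories.
That vertex is x1 = 2.032, x3 = 0.5497.
Objective = 1.08·2.032 + 0.3·0.5497 = 2.3595.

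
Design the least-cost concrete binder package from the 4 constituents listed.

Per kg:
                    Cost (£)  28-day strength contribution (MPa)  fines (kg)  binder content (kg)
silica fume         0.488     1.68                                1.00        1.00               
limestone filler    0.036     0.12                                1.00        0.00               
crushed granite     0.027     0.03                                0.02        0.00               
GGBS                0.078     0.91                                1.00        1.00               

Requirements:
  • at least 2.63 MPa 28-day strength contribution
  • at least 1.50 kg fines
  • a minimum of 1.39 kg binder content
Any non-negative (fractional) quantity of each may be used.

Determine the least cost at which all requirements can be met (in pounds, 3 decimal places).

£0.225

Let x1 = kg of silica fume, x2 = kg of limestone filler, x3 = kg of crushed granite, x4 = kg of GGBS.
Minimise 0.488x1 + 0.036x2 + 0.027x3 + 0.078x4 subject to:
  1.68x1 + 0.12x2 + 0.03x3 + 0.91x4 ≥ 2.63   (28-day strength contribution)
  1x1 + 1x2 + 0.02x3 + 1x4 ≥ 1.5   (fines)
  1x1 + 1x4 ≥ 1.39   (binder content)
  x1, x2, x3, x4 ≥ 0.
At the optimum only GGBS is positive (silica fume, limestone filler, crushed granite = 0). Binding constraint: 28-day strength contribution.
Solving gives x4 = 2.89.
Hence cost = 0.078·2.89 = £0.22542.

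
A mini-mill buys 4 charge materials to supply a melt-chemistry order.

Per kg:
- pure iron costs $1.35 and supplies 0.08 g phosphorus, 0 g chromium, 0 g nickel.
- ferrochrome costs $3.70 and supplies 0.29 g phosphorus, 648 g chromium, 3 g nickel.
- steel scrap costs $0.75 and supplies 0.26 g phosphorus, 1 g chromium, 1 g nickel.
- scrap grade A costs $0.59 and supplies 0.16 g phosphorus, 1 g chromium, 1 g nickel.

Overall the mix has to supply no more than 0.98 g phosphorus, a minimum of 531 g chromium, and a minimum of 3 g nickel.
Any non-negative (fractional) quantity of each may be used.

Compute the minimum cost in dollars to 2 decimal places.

$3.35

Set it up as a linear program. Let x1 = kg of pure iron, x2 = kg of ferrochrome, x3 = kg of steel scrap, x4 = kg of scrap grade A.
Minimize 1.35x1 + 3.7x2 + 0.75x3 + 0.59x4 s.t.:
  0.08x1 + 0.29x2 + 0.26x3 + 0.16x4 ≤ 0.98   (phosphorus)
  648x2 + 1x3 + 1x4 ≥ 531   (chromium)
  3x2 + 1x3 + 1x4 ≥ 3   (nickel)
  x1, x2, x3, x4 ≥ 0.
The minimum-cost mix takes nothing from pure iron, steel scrap — only ferrochrome, scrap grade A. There the chromium and nickel constraints are tight.
Solving gives x2 = 0.8186, x4 = 0.5442.
Cost = 3.7·0.8186 + 0.59·0.5442 = 3.3499.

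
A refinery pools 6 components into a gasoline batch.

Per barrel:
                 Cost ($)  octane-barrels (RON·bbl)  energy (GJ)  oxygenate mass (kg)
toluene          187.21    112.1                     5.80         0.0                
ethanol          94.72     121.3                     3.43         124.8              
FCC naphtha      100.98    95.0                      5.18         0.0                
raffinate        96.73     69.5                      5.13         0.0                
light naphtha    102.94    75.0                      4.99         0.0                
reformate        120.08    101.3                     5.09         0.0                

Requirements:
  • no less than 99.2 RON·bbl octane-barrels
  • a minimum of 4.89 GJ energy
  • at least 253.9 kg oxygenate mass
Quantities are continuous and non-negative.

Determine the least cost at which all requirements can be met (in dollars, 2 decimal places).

Treat it as an LP. Let x1 = barrels of toluene, x2 = barrels of ethanol, x3 = barrels of FCC naphtha, x4 = barrels of raffinate, x5 = barrels of light naphtha, x6 = barrels of reformate.
min 187.21x1 + 94.72x2 + 100.98x3 + 96.73x4 + 102.94x5 + 120.08x6 subject to:
  112.1x1 + 121.3x2 + 95x3 + 69.5x4 + 75x5 + 101.3x6 ≥ 99.2   (octane-barrels)
  5.8x1 + 3.43x2 + 5.18x3 + 5.13x4 + 4.99x5 + 5.09x6 ≥ 4.89   (energy)
  124.8x2 ≥ 253.9   (oxygenate mass)
  x1, x2, x3, x4, x5, x6 ≥ 0.
At the optimum only ethanol is positive (toluene, FCC naphtha, raffinate, light naphtha, reformate = 0). There the oxygenate mass constraint is tight.
So ethanol = 2.03446 barrels.
Total cost: 94.72·2.03446 = 192.7041.

$192.70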